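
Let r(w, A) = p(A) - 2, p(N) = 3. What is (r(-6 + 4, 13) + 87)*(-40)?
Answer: -3520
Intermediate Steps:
r(w, A) = 1 (r(w, A) = 3 - 2 = 1)
(r(-6 + 4, 13) + 87)*(-40) = (1 + 87)*(-40) = 88*(-40) = -3520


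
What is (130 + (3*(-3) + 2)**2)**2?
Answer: 32041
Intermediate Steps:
(130 + (3*(-3) + 2)**2)**2 = (130 + (-9 + 2)**2)**2 = (130 + (-7)**2)**2 = (130 + 49)**2 = 179**2 = 32041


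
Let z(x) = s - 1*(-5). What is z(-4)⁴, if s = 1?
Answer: 1296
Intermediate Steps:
z(x) = 6 (z(x) = 1 - 1*(-5) = 1 + 5 = 6)
z(-4)⁴ = 6⁴ = 1296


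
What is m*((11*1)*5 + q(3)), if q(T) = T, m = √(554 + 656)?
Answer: 638*√10 ≈ 2017.5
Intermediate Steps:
m = 11*√10 (m = √1210 = 11*√10 ≈ 34.785)
m*((11*1)*5 + q(3)) = (11*√10)*((11*1)*5 + 3) = (11*√10)*(11*5 + 3) = (11*√10)*(55 + 3) = (11*√10)*58 = 638*√10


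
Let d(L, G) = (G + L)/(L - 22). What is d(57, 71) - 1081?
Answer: -37707/35 ≈ -1077.3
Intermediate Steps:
d(L, G) = (G + L)/(-22 + L)
d(57, 71) - 1081 = (71 + 57)/(-22 + 57) - 1081 = 128/35 - 1081 = -37707/35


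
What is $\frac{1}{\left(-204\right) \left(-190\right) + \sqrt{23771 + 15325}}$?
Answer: $\frac{1615}{62595771} - \frac{\sqrt{1086}}{250383084} \approx 2.5669 \cdot 10^{-5}$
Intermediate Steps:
$\frac{1}{\left(-204\right) \left(-190\right) + \sqrt{23771 + 15325}} = \frac{1}{38760 + \sqrt{39096}} = \frac{1}{38760 + 6 \sqrt{1086}}$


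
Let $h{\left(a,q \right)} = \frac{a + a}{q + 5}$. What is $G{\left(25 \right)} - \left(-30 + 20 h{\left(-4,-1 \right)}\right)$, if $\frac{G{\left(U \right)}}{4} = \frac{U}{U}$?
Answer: $74$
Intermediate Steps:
$h{\left(a,q \right)} = \frac{2 a}{5 + q}$
$G{\left(U \right)} = 4$ ($G{\left(U \right)} = 4 \frac{U}{U} = 4 \cdot 1 = 4$)
$G{\left(25 \right)} - \left(-30 + 20 h{\left(-4,-1 \right)}\right) = 4 - \left(-30 + 20 \cdot 2 \left(-4\right) \frac{1}{5 - 1}\right) = 4 - \left(-30 + 20 \cdot 2 \left(-4\right) \frac{1}{4}\right) = 4 + \left(30 - -40\right) = 4 + \left(30 + 40\right) = 4 + 70 = 74$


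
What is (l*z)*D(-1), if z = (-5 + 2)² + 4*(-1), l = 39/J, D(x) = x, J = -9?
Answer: 65/3 ≈ 21.667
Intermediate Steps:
l = -13/3 (l = 39/(-9) = 39*(-⅑) = -13/3 ≈ -4.3333)
z = 5 (z = (-3)² - 4 = 9 - 4 = 5)
(l*z)*D(-1) = -13/3*5*(-1) = -65/3*(-1) = 65/3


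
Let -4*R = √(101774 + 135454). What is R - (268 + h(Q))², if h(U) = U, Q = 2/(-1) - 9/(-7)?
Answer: -3500641/49 - √59307/2 ≈ -71563.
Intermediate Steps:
Q = -5/7 (Q = 2*(-1) - 9*(-⅐) = -2 + 9/7 = -5/7 ≈ -0.71429)
R = -√59307/2 (R = -√(101774 + 135454)/4 = -√59307/2 ≈ -121.77)
R - (268 + h(Q))² = -√59307/2 - (268 - 5/7)² = -√59307/2 - (1871/7)² = -√59307/2 - 1*3500641/49 = -√59307/2 - 3500641/49 = -3500641/49 - √59307/2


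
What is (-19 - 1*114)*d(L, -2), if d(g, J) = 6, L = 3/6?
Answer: -798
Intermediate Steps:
L = 1/2 (L = 3*(1/6) = 1/2 ≈ 0.50000)
(-19 - 1*114)*d(L, -2) = (-19 - 1*114)*6 = (-19 - 114)*6 = -133*6 = -798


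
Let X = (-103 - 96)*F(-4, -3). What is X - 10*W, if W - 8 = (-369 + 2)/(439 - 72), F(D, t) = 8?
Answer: -1662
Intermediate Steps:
W = 7 (W = 8 + (-369 + 2)/(439 - 72) = 8 - 367/367 = 8 - 367*1/367 = 8 - 1 = 7)
X = -1592 (X = (-103 - 96)*8 = -199*8 = -1592)
X - 10*W = -1592 - 10*7 = -1592 - 1*70 = -1592 - 70 = -1662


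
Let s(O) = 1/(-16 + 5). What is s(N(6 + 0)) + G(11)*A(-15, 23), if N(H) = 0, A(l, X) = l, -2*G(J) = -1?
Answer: -167/22 ≈ -7.5909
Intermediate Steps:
G(J) = 1/2 (G(J) = -1/2*(-1) = 1/2)
s(O) = -1/11 (s(O) = 1/(-11) = -1/11)
s(N(6 + 0)) + G(11)*A(-15, 23) = -1/11 + (1/2)*(-15) = -1/11 - 15/2 = -167/22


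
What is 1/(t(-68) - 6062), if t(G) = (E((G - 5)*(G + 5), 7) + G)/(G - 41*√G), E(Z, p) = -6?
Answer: (-41*√17 + 34*I)/(-206071*I + 248542*√17) ≈ -0.00016496 + 5.7246e-9*I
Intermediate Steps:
t(G) = (-6 + G)/(G - 41*√G)
1/(t(-68) - 6062) = 1/((6 - 1*(-68))/(-1*(-68) + 41*√(-68)) - 6062) = 1/((6 + 68)/(68 + 41*(2*I*√17)) - 6062) = 1/(74/(68 + 82*I*√17) - 6062) = 1/(-6062 + 74/(68 + 82*I*√17))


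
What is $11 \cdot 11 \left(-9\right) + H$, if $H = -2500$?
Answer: $-3589$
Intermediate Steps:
$11 \cdot 11 \left(-9\right) + H = 11 \cdot 11 \left(-9\right) - 2500 = 121 \left(-9\right) - 2500 = -1089 - 2500 = -3589$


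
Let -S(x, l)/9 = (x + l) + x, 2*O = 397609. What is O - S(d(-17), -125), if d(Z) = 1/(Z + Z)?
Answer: 6721085/34 ≈ 1.9768e+5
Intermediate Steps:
O = 397609/2 (O = (½)*397609 = 397609/2 ≈ 1.9880e+5)
d(Z) = 1/(2*Z)
S(x, l) = -18*x - 9*l (S(x, l) = -9*((x + l) + x) = -9*((l + x) + x) = -9*(l + 2*x) = -18*x - 9*l)
O - S(d(-17), -125) = 397609/2 - (-9/(-17) - 9*(-125)) = 397609/2 - (-9*(-1)/17 + 1125) = 397609/2 - (-18*(-1/34) + 1125) = 397609/2 - (9/17 + 1125) = 397609/2 - 1*19134/17 = 397609/2 - 19134/17 = 6721085/34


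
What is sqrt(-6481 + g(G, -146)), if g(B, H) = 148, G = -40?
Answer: I*sqrt(6333) ≈ 79.58*I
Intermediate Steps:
sqrt(-6481 + g(G, -146)) = sqrt(-6481 + 148) = sqrt(-6333) = I*sqrt(6333)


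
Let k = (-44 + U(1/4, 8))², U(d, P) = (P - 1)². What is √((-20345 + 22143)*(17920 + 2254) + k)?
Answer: √36272877 ≈ 6022.7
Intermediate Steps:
U(d, P) = (-1 + P)²
k = 25 (k = (-44 + (-1 + 8)²)² = (-44 + 7²)² = (-44 + 49)² = 5² = 25)
√((-20345 + 22143)*(17920 + 2254) + k) = √((-20345 + 22143)*(17920 + 2254) + 25) = √(1798*20174 + 25) = √(36272852 + 25) = √36272877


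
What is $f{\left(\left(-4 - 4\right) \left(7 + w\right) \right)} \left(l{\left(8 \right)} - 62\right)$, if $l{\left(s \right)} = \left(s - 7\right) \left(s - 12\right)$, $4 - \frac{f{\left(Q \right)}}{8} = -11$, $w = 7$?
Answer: $-7920$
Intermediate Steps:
$f{\left(Q \right)} = 120$ ($f{\left(Q \right)} = 32 - -88 = 32 + 88 = 120$)
$l{\left(s \right)} = \left(-12 + s\right) \left(-7 + s\right)$ ($l{\left(s \right)} = \left(-7 + s\right) \left(-12 + s\right) = \left(-12 + s\right) \left(-7 + s\right)$)
$f{\left(\left(-4 - 4\right) \left(7 + w\right) \right)} \left(l{\left(8 \right)} - 62\right) = 120 \left(\left(84 + 8^{2} - 152\right) - 62\right) = 120 \left(\left(84 + 64 - 152\right) - 62\right) = 120 \left(-4 - 62\right) = 120 \left(-66\right) = -7920$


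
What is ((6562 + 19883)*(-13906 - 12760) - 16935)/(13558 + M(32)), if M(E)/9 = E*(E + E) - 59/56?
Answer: -39491161080/1790909 ≈ -22051.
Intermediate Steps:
M(E) = -531/56 + 18*E² (M(E) = 9*(E*(E + E) - 59/56) = 9*(E*(2*E) - 59*1/56) = 9*(2*E² - 59/56) = 9*(-59/56 + 2*E²) = -531/56 + 18*E²)
((6562 + 19883)*(-13906 - 12760) - 16935)/(13558 + M(32)) = ((6562 + 19883)*(-13906 - 12760) - 16935)/(13558 + (-531/56 + 18*32²)) = (26445*(-26666) - 16935)/(13558 + (-531/56 + 18*1024)) = (-705182370 - 16935)/(13558 + (-531/56 + 18432)) = -705199305/(13558 + 1031661/56) = -705199305/1790909/56 = -705199305*56/1790909 = -39491161080/1790909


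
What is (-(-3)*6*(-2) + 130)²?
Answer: 8836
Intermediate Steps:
(-(-3)*6*(-2) + 130)² = (-3*(-6)*(-2) + 130)² = (18*(-2) + 130)² = (-36 + 130)² = 94² = 8836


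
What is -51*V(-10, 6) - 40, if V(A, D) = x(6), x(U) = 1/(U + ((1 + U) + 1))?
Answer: -611/14 ≈ -43.643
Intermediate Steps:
x(U) = 1/(2 + 2*U) (x(U) = 1/(U + (2 + U)) = 1/(2 + 2*U))
V(A, D) = 1/14 (V(A, D) = 1/(2*(1 + 6)) = (½)/7 = (½)*(⅐) = 1/14)
-51*V(-10, 6) - 40 = -51*1/14 - 40 = -51/14 - 40 = -611/14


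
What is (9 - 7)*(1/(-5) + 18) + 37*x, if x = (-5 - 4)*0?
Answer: 178/5 ≈ 35.600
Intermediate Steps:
x = 0 (x = -9*0 = 0)
(9 - 7)*(1/(-5) + 18) + 37*x = (9 - 7)*(1/(-5) + 18) + 37*0 = 2*(-⅕ + 18) + 0 = 2*(89/5) + 0 = 178/5 + 0 = 178/5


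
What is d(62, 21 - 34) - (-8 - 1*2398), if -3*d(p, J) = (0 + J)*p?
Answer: 8024/3 ≈ 2674.7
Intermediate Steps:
d(p, J) = -J*p/3 (d(p, J) = -(0 + J)*p/3 = -J*p/3)
d(62, 21 - 34) - (-8 - 1*2398) = -1/3*(21 - 34)*62 - (-8 - 1*2398) = -1/3*(-13)*62 - (-8 - 2398) = 806/3 - 1*(-2406) = 806/3 + 2406 = 8024/3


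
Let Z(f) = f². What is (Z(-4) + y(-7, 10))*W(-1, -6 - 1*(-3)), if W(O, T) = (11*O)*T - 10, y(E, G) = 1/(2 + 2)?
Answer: 1495/4 ≈ 373.75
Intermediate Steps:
y(E, G) = ¼ (y(E, G) = 1/4 = ¼)
W(O, T) = -10 + 11*O*T (W(O, T) = 11*O*T - 10 = -10 + 11*O*T)
(Z(-4) + y(-7, 10))*W(-1, -6 - 1*(-3)) = ((-4)² + ¼)*(-10 + 11*(-1)*(-6 - 1*(-3))) = (16 + ¼)*(-10 + 11*(-1)*(-6 + 3)) = 65*(-10 + 11*(-1)*(-3))/4 = 65*(-10 + 33)/4 = (65/4)*23 = 1495/4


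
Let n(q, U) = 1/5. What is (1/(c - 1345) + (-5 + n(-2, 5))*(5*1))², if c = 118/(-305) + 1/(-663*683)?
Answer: 19888952351066503547891049/34527292509647134265104 ≈ 576.04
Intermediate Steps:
n(q, U) = ⅕
c = -53434127/138112845 (c = 118*(-1/305) - 1/663*1/683 = -118/305 - 1/452829 = -53434127/138112845 ≈ -0.38689)
(1/(c - 1345) + (-5 + n(-2, 5))*(5*1))² = (1/(-53434127/138112845 - 1345) + (-5 + ⅕)*(5*1))² = (1/(-185815210652/138112845) - 24/5*5)² = (-138112845/185815210652 - 24)² = (-4459703168493/185815210652)² = 19888952351066503547891049/34527292509647134265104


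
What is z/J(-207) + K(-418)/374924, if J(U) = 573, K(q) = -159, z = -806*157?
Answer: -47443723915/214831452 ≈ -220.84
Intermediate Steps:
z = -126542
z/J(-207) + K(-418)/374924 = -126542/573 - 159/374924 = -47443723915/214831452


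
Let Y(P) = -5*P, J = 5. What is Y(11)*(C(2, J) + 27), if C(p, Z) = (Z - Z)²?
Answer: -1485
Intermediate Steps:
C(p, Z) = 0 (C(p, Z) = 0² = 0)
Y(11)*(C(2, J) + 27) = (-5*11)*(0 + 27) = -55*27 = -1485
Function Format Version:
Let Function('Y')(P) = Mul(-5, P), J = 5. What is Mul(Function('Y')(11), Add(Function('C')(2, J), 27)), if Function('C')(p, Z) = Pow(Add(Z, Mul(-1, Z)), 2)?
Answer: -1485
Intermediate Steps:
Function('C')(p, Z) = 0 (Function('C')(p, Z) = Pow(0, 2) = 0)
Mul(Function('Y')(11), Add(Function('C')(2, J), 27)) = Mul(Mul(-5, 11), Add(0, 27)) = Mul(-55, 27) = -1485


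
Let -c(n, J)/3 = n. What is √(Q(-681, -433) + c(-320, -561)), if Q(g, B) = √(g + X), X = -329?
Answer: √(960 + I*√1010) ≈ 30.988 + 0.51278*I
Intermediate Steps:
c(n, J) = -3*n
Q(g, B) = √(-329 + g) (Q(g, B) = √(g - 329) = √(-329 + g))
√(Q(-681, -433) + c(-320, -561)) = √(√(-329 - 681) - 3*(-320)) = √(√(-1010) + 960) = √(I*√1010 + 960) = √(960 + I*√1010)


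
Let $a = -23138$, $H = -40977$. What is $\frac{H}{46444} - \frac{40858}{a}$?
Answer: $\frac{474741563}{537310636} \approx 0.88355$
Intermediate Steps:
$\frac{H}{46444} - \frac{40858}{a} = - \frac{40977}{46444} - \frac{40858}{-23138} = \left(-40977\right) \frac{1}{46444} - - \frac{20429}{11569} = - \frac{40977}{46444} + \frac{20429}{11569} = \frac{474741563}{537310636}$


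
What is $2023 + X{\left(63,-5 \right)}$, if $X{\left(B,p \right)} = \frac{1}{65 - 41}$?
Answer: $\frac{48553}{24} \approx 2023.0$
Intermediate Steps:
$X{\left(B,p \right)} = \frac{1}{24}$
$2023 + X{\left(63,-5 \right)} = 2023 + \frac{1}{24} = \frac{48553}{24}$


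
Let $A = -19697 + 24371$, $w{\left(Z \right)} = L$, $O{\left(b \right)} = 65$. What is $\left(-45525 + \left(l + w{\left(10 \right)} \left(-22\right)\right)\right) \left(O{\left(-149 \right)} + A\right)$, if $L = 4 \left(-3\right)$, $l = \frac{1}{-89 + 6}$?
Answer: $- \frac{17802830696}{83} \approx -2.1449 \cdot 10^{8}$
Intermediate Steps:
$l = - \frac{1}{83}$ ($l = \frac{1}{-83} = - \frac{1}{83} \approx -0.012048$)
$L = -12$
$w{\left(Z \right)} = -12$
$A = 4674$
$\left(-45525 + \left(l + w{\left(10 \right)} \left(-22\right)\right)\right) \left(O{\left(-149 \right)} + A\right) = \left(-45525 - - \frac{21911}{83}\right) \left(65 + 4674\right) = \left(-45525 + \left(- \frac{1}{83} + 264\right)\right) 4739 = \left(-45525 + \frac{21911}{83}\right) 4739 = \left(- \frac{3756664}{83}\right) 4739 = - \frac{17802830696}{83}$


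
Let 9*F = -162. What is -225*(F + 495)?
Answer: -107325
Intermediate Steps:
F = -18 (F = (⅑)*(-162) = -18)
-225*(F + 495) = -225*(-18 + 495) = -225*477 = -107325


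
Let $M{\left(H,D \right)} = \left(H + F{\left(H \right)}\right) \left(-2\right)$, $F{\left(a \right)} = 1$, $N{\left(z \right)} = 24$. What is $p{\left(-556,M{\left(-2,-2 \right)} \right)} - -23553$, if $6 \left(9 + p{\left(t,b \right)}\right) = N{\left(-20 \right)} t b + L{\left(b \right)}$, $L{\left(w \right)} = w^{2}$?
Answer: $\frac{57290}{3} \approx 19097.0$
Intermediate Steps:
$M{\left(H,D \right)} = -2 - 2 H$ ($M{\left(H,D \right)} = \left(H + 1\right) \left(-2\right) = \left(1 + H\right) \left(-2\right) = -2 - 2 H$)
$p{\left(t,b \right)} = -9 + \frac{b^{2}}{6} + 4 b t$ ($p{\left(t,b \right)} = -9 + \frac{24 t b + b^{2}}{6} = -9 + \frac{24 b t + b^{2}}{6} = -9 + \frac{b^{2} + 24 b t}{6} = -9 + \left(\frac{b^{2}}{6} + 4 b t\right) = -9 + \frac{b^{2}}{6} + 4 b t$)
$p{\left(-556,M{\left(-2,-2 \right)} \right)} - -23553 = \left(-9 + \frac{\left(-2 - -4\right)^{2}}{6} + 4 \left(-2 - -4\right) \left(-556\right)\right) - -23553 = \left(-9 + \frac{\left(-2 + 4\right)^{2}}{6} + 4 \left(-2 + 4\right) \left(-556\right)\right) + 23553 = \left(-9 + \frac{2^{2}}{6} + 4 \cdot 2 \left(-556\right)\right) + 23553 = \left(-9 + \frac{1}{6} \cdot 4 - 4448\right) + 23553 = \left(-9 + \frac{2}{3} - 4448\right) + 23553 = - \frac{13369}{3} + 23553 = \frac{57290}{3}$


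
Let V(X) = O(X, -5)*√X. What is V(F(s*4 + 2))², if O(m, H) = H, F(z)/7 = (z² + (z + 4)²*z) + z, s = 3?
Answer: 830550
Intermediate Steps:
F(z) = 7*z + 7*z² + 7*z*(4 + z)² (F(z) = 7*((z² + (z + 4)²*z) + z) = 7*((z² + (4 + z)²*z) + z) = 7*((z² + z*(4 + z)²) + z) = 7*(z + z² + z*(4 + z)²) = 7*z + 7*z² + 7*z*(4 + z)²)
V(X) = -5*√X
V(F(s*4 + 2))² = (-5*√7*√(3*4 + 2)*√(1 + (3*4 + 2) + (4 + (3*4 + 2))²))² = (-5*√7*√(12 + 2)*√(1 + (12 + 2) + (4 + (12 + 2))²))² = (-5*7*√2*√(1 + 14 + (4 + 14)²))² = (-5*7*√2*√(1 + 14 + 18²))² = (-5*7*√2*√(1 + 14 + 324))² = (-5*7*√678)² = (-35*√678)² = 830550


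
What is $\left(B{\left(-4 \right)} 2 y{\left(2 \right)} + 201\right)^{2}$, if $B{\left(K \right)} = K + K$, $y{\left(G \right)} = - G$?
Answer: $54289$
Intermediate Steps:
$B{\left(K \right)} = 2 K$
$\left(B{\left(-4 \right)} 2 y{\left(2 \right)} + 201\right)^{2} = \left(2 \left(-4\right) 2 \left(\left(-1\right) 2\right) + 201\right)^{2} = \left(\left(-8\right) 2 \left(-2\right) + 201\right)^{2} = \left(\left(-16\right) \left(-2\right) + 201\right)^{2} = \left(32 + 201\right)^{2} = 233^{2} = 54289$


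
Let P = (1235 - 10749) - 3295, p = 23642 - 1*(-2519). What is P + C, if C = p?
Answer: 13352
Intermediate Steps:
p = 26161 (p = 23642 + 2519 = 26161)
C = 26161
P = -12809 (P = -9514 - 3295 = -12809)
P + C = -12809 + 26161 = 13352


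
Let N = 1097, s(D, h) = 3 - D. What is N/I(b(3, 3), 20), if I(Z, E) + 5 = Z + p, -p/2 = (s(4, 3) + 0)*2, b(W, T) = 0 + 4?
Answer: 1097/3 ≈ 365.67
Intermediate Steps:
b(W, T) = 4
p = 4 (p = -2*((3 - 1*4) + 0)*2 = -2*((3 - 4) + 0)*2 = -2*(-1 + 0)*2 = -(-2)*2 = -2*(-2) = 4)
I(Z, E) = -1 + Z (I(Z, E) = -5 + (Z + 4) = -5 + (4 + Z) = -1 + Z)
N/I(b(3, 3), 20) = 1097/(-1 + 4) = 1097/3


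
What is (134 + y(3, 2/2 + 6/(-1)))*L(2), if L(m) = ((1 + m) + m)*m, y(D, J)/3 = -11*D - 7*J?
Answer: 1400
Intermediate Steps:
y(D, J) = -33*D - 21*J (y(D, J) = 3*(-11*D - 7*J) = -33*D - 21*J)
L(m) = m*(1 + 2*m) (L(m) = (1 + 2*m)*m = m*(1 + 2*m))
(134 + y(3, 2/2 + 6/(-1)))*L(2) = (134 + (-33*3 - 21*(2/2 + 6/(-1))))*(2*(1 + 2*2)) = (134 + (-99 - 21*(2*(½) + 6*(-1))))*(2*(1 + 4)) = (134 + (-99 - 21*(1 - 6)))*(2*5) = (134 + (-99 - 21*(-5)))*10 = (134 + (-99 + 105))*10 = (134 + 6)*10 = 140*10 = 1400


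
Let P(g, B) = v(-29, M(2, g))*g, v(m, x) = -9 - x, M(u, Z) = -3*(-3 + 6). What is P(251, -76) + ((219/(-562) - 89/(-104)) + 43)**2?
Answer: 1613542684009/854042176 ≈ 1889.3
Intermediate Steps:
M(u, Z) = -9 (M(u, Z) = -3*3 = -9)
P(g, B) = 0 (P(g, B) = (-9 - 1*(-9))*g = (-9 + 9)*g = 0*g = 0)
P(251, -76) + ((219/(-562) - 89/(-104)) + 43)**2 = 0 + ((219/(-562) - 89/(-104)) + 43)**2 = 0 + ((219*(-1/562) - 89*(-1/104)) + 43)**2 = 0 + ((-219/562 + 89/104) + 43)**2 = 0 + (13621/29224 + 43)**2 = 0 + (1270253/29224)**2 = 0 + 1613542684009/854042176 = 1613542684009/854042176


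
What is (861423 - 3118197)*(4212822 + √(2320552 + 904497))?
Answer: -9507387156228 - 2256774*√3225049 ≈ -9.5114e+12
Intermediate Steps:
(861423 - 3118197)*(4212822 + √(2320552 + 904497)) = -2256774*(4212822 + √3225049) = -9507387156228 - 2256774*√3225049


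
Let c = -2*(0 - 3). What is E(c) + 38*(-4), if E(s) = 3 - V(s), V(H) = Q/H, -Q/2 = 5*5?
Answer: -422/3 ≈ -140.67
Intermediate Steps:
Q = -50 (Q = -10*5 = -2*25 = -50)
c = 6 (c = -2*(-3) = 6)
V(H) = -50/H
E(s) = 3 + 50/s (E(s) = 3 - (-50)/s = 3 + 50/s)
E(c) + 38*(-4) = (3 + 50/6) + 38*(-4) = (3 + 50*(1/6)) - 152 = (3 + 25/3) - 152 = 34/3 - 152 = -422/3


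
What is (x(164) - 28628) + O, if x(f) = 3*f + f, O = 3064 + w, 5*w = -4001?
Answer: -128541/5 ≈ -25708.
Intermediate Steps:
w = -4001/5 (w = (1/5)*(-4001) = -4001/5 ≈ -800.20)
O = 11319/5 (O = 3064 - 4001/5 = 11319/5 ≈ 2263.8)
x(f) = 4*f
(x(164) - 28628) + O = (4*164 - 28628) + 11319/5 = (656 - 28628) + 11319/5 = -27972 + 11319/5 = -128541/5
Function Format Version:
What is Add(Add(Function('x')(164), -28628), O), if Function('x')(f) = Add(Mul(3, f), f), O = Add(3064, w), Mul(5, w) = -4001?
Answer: Rational(-128541, 5) ≈ -25708.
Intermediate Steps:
w = Rational(-4001, 5) (w = Mul(Rational(1, 5), -4001) = Rational(-4001, 5) ≈ -800.20)
O = Rational(11319, 5) (O = Add(3064, Rational(-4001, 5)) = Rational(11319, 5) ≈ 2263.8)
Function('x')(f) = Mul(4, f)
Add(Add(Function('x')(164), -28628), O) = Add(Add(Mul(4, 164), -28628), Rational(11319, 5)) = Add(Add(656, -28628), Rational(11319, 5)) = Add(-27972, Rational(11319, 5)) = Rational(-128541, 5)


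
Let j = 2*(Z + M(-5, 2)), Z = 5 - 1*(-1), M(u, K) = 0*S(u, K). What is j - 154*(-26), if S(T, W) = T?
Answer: 4016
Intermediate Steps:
M(u, K) = 0 (M(u, K) = 0*u = 0)
Z = 6 (Z = 5 + 1 = 6)
j = 12 (j = 2*(6 + 0) = 2*6 = 12)
j - 154*(-26) = 12 - 154*(-26) = 12 + 4004 = 4016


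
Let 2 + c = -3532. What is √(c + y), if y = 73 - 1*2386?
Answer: I*√5847 ≈ 76.466*I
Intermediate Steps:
c = -3534 (c = -2 - 3532 = -3534)
y = -2313 (y = 73 - 2386 = -2313)
√(c + y) = √(-3534 - 2313) = √(-5847) = I*√5847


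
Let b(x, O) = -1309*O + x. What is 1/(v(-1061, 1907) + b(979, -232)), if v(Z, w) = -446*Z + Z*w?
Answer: -1/1245454 ≈ -8.0292e-7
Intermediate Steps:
b(x, O) = x - 1309*O
1/(v(-1061, 1907) + b(979, -232)) = 1/(-1061*(-446 + 1907) + (979 - 1309*(-232))) = 1/(-1061*1461 + (979 + 303688)) = 1/(-1550121 + 304667) = 1/(-1245454) = -1/1245454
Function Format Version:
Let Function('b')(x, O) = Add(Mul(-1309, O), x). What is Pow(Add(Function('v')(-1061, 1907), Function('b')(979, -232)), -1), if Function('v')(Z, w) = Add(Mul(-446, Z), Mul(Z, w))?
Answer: Rational(-1, 1245454) ≈ -8.0292e-7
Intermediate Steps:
Function('b')(x, O) = Add(x, Mul(-1309, O))
Pow(Add(Function('v')(-1061, 1907), Function('b')(979, -232)), -1) = Pow(Add(Mul(-1061, Add(-446, 1907)), Add(979, Mul(-1309, -232))), -1) = Pow(Add(Mul(-1061, 1461), Add(979, 303688)), -1) = Pow(Add(-1550121, 304667), -1) = Pow(-1245454, -1) = Rational(-1, 1245454)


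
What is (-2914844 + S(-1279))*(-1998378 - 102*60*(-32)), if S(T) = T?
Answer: 5256422520174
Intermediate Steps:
(-2914844 + S(-1279))*(-1998378 - 102*60*(-32)) = (-2914844 - 1279)*(-1998378 - 102*60*(-32)) = -2916123*(-1998378 - 6120*(-32)) = -2916123*(-1998378 + 195840) = -2916123*(-1802538) = 5256422520174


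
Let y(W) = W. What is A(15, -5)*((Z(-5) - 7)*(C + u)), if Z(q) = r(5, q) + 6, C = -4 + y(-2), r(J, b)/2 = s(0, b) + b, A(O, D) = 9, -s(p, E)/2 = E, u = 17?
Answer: 891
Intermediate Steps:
s(p, E) = -2*E
r(J, b) = -2*b (r(J, b) = 2*(-2*b + b) = 2*(-b) = -2*b)
C = -6 (C = -4 - 2 = -6)
Z(q) = 6 - 2*q (Z(q) = -2*q + 6 = 6 - 2*q)
A(15, -5)*((Z(-5) - 7)*(C + u)) = 9*(((6 - 2*(-5)) - 7)*(-6 + 17)) = 9*(((6 + 10) - 7)*11) = 9*((16 - 7)*11) = 9*(9*11) = 9*99 = 891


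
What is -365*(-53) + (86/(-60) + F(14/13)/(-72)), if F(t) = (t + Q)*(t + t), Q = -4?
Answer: 294216979/15210 ≈ 19344.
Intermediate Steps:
F(t) = 2*t*(-4 + t) (F(t) = (t - 4)*(t + t) = (-4 + t)*(2*t) = 2*t*(-4 + t))
-365*(-53) + (86/(-60) + F(14/13)/(-72)) = -365*(-53) + (86/(-60) + (2*(14/13)*(-4 + 14/13))/(-72)) = 19345 + (86*(-1/60) + (2*(14*(1/13))*(-4 + 14*(1/13)))*(-1/72)) = 19345 + (-43/30 + (2*(14/13)*(-4 + 14/13))*(-1/72)) = 19345 + (-43/30 + (2*(14/13)*(-38/13))*(-1/72)) = 19345 + (-43/30 - 1064/169*(-1/72)) = 19345 + (-43/30 + 133/1521) = 19345 - 20471/15210 = 294216979/15210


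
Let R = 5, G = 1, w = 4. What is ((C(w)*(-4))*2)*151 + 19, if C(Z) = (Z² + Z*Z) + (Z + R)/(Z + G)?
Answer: -204057/5 ≈ -40811.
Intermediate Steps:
C(Z) = 2*Z² + (5 + Z)/(1 + Z) (C(Z) = (Z² + Z*Z) + (Z + 5)/(Z + 1) = (Z² + Z²) + (5 + Z)/(1 + Z) = 2*Z² + (5 + Z)/(1 + Z))
((C(w)*(-4))*2)*151 + 19 = ((((5 + 4 + 2*4² + 2*4³)/(1 + 4))*(-4))*2)*151 + 19 = ((((5 + 4 + 2*16 + 2*64)/5)*(-4))*2)*151 + 19 = ((((5 + 4 + 32 + 128)/5)*(-4))*2)*151 + 19 = ((((⅕)*169)*(-4))*2)*151 + 19 = (((169/5)*(-4))*2)*151 + 19 = -676/5*2*151 + 19 = -1352/5*151 + 19 = -204152/5 + 19 = -204057/5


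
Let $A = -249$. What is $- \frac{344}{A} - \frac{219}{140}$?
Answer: $- \frac{6371}{34860} \approx -0.18276$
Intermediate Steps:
$- \frac{344}{A} - \frac{219}{140} = - \frac{344}{-249} - \frac{219}{140} = \left(-344\right) \left(- \frac{1}{249}\right) - \frac{219}{140} = \frac{344}{249} - \frac{219}{140} = - \frac{6371}{34860}$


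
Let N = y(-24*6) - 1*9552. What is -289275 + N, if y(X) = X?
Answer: -298971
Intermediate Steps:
N = -9696 (N = -24*6 - 1*9552 = -144 - 9552 = -9696)
-289275 + N = -289275 - 9696 = -298971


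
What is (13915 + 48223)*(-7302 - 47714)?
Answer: -3418584208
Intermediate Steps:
(13915 + 48223)*(-7302 - 47714) = 62138*(-55016) = -3418584208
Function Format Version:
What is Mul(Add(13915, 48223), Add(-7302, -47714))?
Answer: -3418584208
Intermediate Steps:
Mul(Add(13915, 48223), Add(-7302, -47714)) = Mul(62138, -55016) = -3418584208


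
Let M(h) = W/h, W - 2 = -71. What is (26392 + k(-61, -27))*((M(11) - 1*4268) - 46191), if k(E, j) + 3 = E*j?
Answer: -15563288248/11 ≈ -1.4148e+9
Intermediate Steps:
W = -69 (W = 2 - 71 = -69)
M(h) = -69/h
k(E, j) = -3 + E*j
(26392 + k(-61, -27))*((M(11) - 1*4268) - 46191) = (26392 + (-3 - 61*(-27)))*((-69/11 - 1*4268) - 46191) = (26392 + (-3 + 1647))*((-69*1/11 - 4268) - 46191) = (26392 + 1644)*((-69/11 - 4268) - 46191) = 28036*(-47017/11 - 46191) = 28036*(-555118/11) = -15563288248/11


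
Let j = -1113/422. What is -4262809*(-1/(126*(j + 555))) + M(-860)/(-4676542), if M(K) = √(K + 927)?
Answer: 899452699/14685111 - √67/4676542 ≈ 61.249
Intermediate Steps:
M(K) = √(927 + K)
j = -1113/422 (j = -1113*1/422 = -1113/422 ≈ -2.6374)
-4262809*(-1/(126*(j + 555))) + M(-860)/(-4676542) = -4262809*(-1/(126*(-1113/422 + 555))) + √(927 - 860)/(-4676542) = -4262809/((-126*233097/422)) + √67*(-1/4676542) = -4262809/(-14685111/211) - √67/4676542 = -4262809*(-211/14685111) - √67/4676542 = 899452699/14685111 - √67/4676542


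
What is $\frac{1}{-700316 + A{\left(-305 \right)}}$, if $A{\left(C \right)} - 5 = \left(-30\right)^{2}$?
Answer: $- \frac{1}{699411} \approx -1.4298 \cdot 10^{-6}$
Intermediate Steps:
$A{\left(C \right)} = 905$ ($A{\left(C \right)} = 5 + \left(-30\right)^{2} = 5 + 900 = 905$)
$\frac{1}{-700316 + A{\left(-305 \right)}} = \frac{1}{-700316 + 905} = \frac{1}{-699411} = - \frac{1}{699411}$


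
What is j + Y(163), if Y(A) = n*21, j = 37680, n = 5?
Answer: 37785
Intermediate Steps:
Y(A) = 105 (Y(A) = 5*21 = 105)
j + Y(163) = 37680 + 105 = 37785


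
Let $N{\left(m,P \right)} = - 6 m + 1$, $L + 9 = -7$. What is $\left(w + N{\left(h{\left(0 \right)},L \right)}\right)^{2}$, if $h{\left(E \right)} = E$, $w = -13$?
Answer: $144$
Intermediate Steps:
$L = -16$ ($L = -9 - 7 = -16$)
$N{\left(m,P \right)} = 1 - 6 m$
$\left(w + N{\left(h{\left(0 \right)},L \right)}\right)^{2} = \left(-13 + \left(1 - 0\right)\right)^{2} = \left(-13 + \left(1 + 0\right)\right)^{2} = \left(-13 + 1\right)^{2} = \left(-12\right)^{2} = 144$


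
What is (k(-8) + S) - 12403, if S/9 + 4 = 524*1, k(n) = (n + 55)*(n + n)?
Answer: -8475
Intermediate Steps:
k(n) = 2*n*(55 + n) (k(n) = (55 + n)*(2*n) = 2*n*(55 + n))
S = 4680 (S = -36 + 9*(524*1) = -36 + 9*524 = -36 + 4716 = 4680)
(k(-8) + S) - 12403 = (2*(-8)*(55 - 8) + 4680) - 12403 = (2*(-8)*47 + 4680) - 12403 = (-752 + 4680) - 12403 = 3928 - 12403 = -8475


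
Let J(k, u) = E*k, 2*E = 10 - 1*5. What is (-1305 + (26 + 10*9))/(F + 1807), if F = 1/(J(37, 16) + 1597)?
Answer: -4017631/6105855 ≈ -0.65800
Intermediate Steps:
E = 5/2 (E = (10 - 1*5)/2 = (10 - 5)/2 = (1/2)*5 = 5/2 ≈ 2.5000)
J(k, u) = 5*k/2
F = 2/3379 (F = 1/((5/2)*37 + 1597) = 1/(185/2 + 1597) = 1/(3379/2) = 2/3379 ≈ 0.00059189)
(-1305 + (26 + 10*9))/(F + 1807) = (-1305 + (26 + 10*9))/(2/3379 + 1807) = (-1305 + (26 + 90))/(6105855/3379) = (-1305 + 116)*(3379/6105855) = -1189*3379/6105855 = -4017631/6105855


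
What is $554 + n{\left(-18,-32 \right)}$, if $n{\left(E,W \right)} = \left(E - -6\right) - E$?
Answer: $560$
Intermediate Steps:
$n{\left(E,W \right)} = 6$ ($n{\left(E,W \right)} = \left(E + 6\right) - E = \left(6 + E\right) - E = 6$)
$554 + n{\left(-18,-32 \right)} = 554 + 6 = 560$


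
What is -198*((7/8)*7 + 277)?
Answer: -224235/4 ≈ -56059.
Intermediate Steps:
-198*((7/8)*7 + 277) = -198*(49/8 + 277) = -198*2265/8 = -224235/4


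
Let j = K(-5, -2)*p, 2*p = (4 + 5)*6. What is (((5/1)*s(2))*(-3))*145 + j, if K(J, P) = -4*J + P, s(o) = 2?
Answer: -3864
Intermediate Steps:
p = 27 (p = ((4 + 5)*6)/2 = (9*6)/2 = (1/2)*54 = 27)
K(J, P) = P - 4*J
j = 486 (j = (-2 - 4*(-5))*27 = (-2 + 20)*27 = 18*27 = 486)
(((5/1)*s(2))*(-3))*145 + j = (((5/1)*2)*(-3))*145 + 486 = (((5*1)*2)*(-3))*145 + 486 = ((5*2)*(-3))*145 + 486 = (10*(-3))*145 + 486 = -30*145 + 486 = -4350 + 486 = -3864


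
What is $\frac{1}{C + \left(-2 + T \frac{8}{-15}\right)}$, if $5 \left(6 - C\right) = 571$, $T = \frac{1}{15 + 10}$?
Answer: $- \frac{375}{41333} \approx -0.0090726$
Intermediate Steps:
$T = \frac{1}{25} \approx 0.04$
$C = - \frac{541}{5}$ ($C = 6 - \frac{571}{5} = - \frac{541}{5} \approx -108.2$)
$\frac{1}{C + \left(-2 + T \frac{8}{-15}\right)} = \frac{1}{- \frac{541}{5} - \left(2 - \frac{8 \frac{1}{-15}}{25}\right)} = \frac{1}{- \frac{541}{5} - \left(2 - \frac{8 \left(- \frac{1}{15}\right)}{25}\right)} = \frac{1}{- \frac{541}{5} + \left(-2 + \frac{1}{25} \left(- \frac{8}{15}\right)\right)} = \frac{1}{- \frac{541}{5} - \frac{758}{375}} = \frac{1}{- \frac{41333}{375}} = - \frac{375}{41333}$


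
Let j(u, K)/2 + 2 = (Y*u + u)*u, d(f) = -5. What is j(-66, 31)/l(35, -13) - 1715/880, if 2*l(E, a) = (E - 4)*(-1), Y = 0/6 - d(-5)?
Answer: -18408969/5456 ≈ -3374.1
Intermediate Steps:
Y = 5 (Y = 0/6 - 1*(-5) = 0*(⅙) + 5 = 0 + 5 = 5)
l(E, a) = 2 - E/2 (l(E, a) = ((E - 4)*(-1))/2 = ((-4 + E)*(-1))/2 = (4 - E)/2 = 2 - E/2)
j(u, K) = -4 + 12*u² (j(u, K) = -4 + 2*((5*u + u)*u) = -4 + 2*((6*u)*u) = -4 + 2*(6*u²) = -4 + 12*u²)
j(-66, 31)/l(35, -13) - 1715/880 = (-4 + 12*(-66)²)/(2 - ½*35) - 1715/880 = (-4 + 12*4356)/(2 - 35/2) - 1715*1/880 = (-4 + 52272)/(-31/2) - 343/176 = 52268*(-2/31) - 343/176 = -104536/31 - 343/176 = -18408969/5456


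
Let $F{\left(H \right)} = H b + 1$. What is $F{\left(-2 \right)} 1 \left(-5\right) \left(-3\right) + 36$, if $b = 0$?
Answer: $51$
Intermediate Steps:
$F{\left(H \right)} = 1$ ($F{\left(H \right)} = H 0 + 1 = 0 + 1 = 1$)
$F{\left(-2 \right)} 1 \left(-5\right) \left(-3\right) + 36 = 1 \cdot 1 \left(-5\right) \left(-3\right) + 36 = 1 \left(\left(-5\right) \left(-3\right)\right) + 36 = 1 \cdot 15 + 36 = 15 + 36 = 51$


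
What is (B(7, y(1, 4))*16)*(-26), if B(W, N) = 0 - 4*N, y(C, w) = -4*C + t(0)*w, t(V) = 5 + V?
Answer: 26624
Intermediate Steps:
y(C, w) = -4*C + 5*w (y(C, w) = -4*C + (5 + 0)*w = -4*C + 5*w)
B(W, N) = -4*N
(B(7, y(1, 4))*16)*(-26) = (-4*(-4*1 + 5*4)*16)*(-26) = (-4*(-4 + 20)*16)*(-26) = (-4*16*16)*(-26) = -64*16*(-26) = -1024*(-26) = 26624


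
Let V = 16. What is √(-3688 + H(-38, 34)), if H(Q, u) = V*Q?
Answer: 2*I*√1074 ≈ 65.544*I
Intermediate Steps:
H(Q, u) = 16*Q
√(-3688 + H(-38, 34)) = √(-3688 + 16*(-38)) = √(-3688 - 608) = √(-4296) = 2*I*√1074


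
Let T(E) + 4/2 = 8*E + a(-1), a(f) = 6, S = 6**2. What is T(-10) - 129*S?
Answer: -4720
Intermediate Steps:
S = 36
T(E) = 4 + 8*E (T(E) = -2 + (8*E + 6) = -2 + (6 + 8*E) = 4 + 8*E)
T(-10) - 129*S = (4 + 8*(-10)) - 129*36 = (4 - 80) - 4644 = -76 - 4644 = -4720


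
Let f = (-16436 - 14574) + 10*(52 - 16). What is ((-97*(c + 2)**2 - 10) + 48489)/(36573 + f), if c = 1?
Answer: 47606/5923 ≈ 8.0375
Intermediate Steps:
f = -30650 (f = -31010 + 10*36 = -31010 + 360 = -30650)
((-97*(c + 2)**2 - 10) + 48489)/(36573 + f) = ((-97*(1 + 2)**2 - 10) + 48489)/(36573 - 30650) = ((-97*3**2 - 10) + 48489)/5923 = ((-97*9 - 10) + 48489)*(1/5923) = ((-873 - 10) + 48489)*(1/5923) = (-883 + 48489)*(1/5923) = 47606*(1/5923) = 47606/5923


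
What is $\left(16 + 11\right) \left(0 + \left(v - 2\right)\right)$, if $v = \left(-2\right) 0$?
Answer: $-54$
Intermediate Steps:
$v = 0$
$\left(16 + 11\right) \left(0 + \left(v - 2\right)\right) = \left(16 + 11\right) \left(0 + \left(0 - 2\right)\right) = 27 \left(0 - 2\right) = 27 \left(-2\right) = -54$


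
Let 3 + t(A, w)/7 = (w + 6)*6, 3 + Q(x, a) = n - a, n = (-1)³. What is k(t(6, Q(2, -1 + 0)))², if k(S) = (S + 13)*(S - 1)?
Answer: 150601984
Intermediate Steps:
n = -1
Q(x, a) = -4 - a (Q(x, a) = -3 + (-1 - a) = -4 - a)
t(A, w) = 231 + 42*w (t(A, w) = -21 + 7*((w + 6)*6) = -21 + 7*((6 + w)*6) = -21 + 7*(36 + 6*w) = -21 + (252 + 42*w) = 231 + 42*w)
k(S) = (-1 + S)*(13 + S) (k(S) = (13 + S)*(-1 + S) = (-1 + S)*(13 + S))
k(t(6, Q(2, -1 + 0)))² = (-13 + (231 + 42*(-4 - (-1 + 0)))² + 12*(231 + 42*(-4 - (-1 + 0))))² = (-13 + (231 + 42*(-4 - 1*(-1)))² + 12*(231 + 42*(-4 - 1*(-1))))² = (-13 + (231 + 42*(-4 + 1))² + 12*(231 + 42*(-4 + 1)))² = (-13 + (231 + 42*(-3))² + 12*(231 + 42*(-3)))² = (-13 + (231 - 126)² + 12*(231 - 126))² = (-13 + 105² + 12*105)² = (-13 + 11025 + 1260)² = 12272² = 150601984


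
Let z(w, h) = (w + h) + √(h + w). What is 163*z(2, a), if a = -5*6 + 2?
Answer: -4238 + 163*I*√26 ≈ -4238.0 + 831.14*I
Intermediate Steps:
a = -28 (a = -30 + 2 = -28)
z(w, h) = h + w + √(h + w) (z(w, h) = (h + w) + √(h + w) = h + w + √(h + w))
163*z(2, a) = 163*(-28 + 2 + √(-28 + 2)) = 163*(-28 + 2 + √(-26)) = 163*(-28 + 2 + I*√26) = 163*(-26 + I*√26) = -4238 + 163*I*√26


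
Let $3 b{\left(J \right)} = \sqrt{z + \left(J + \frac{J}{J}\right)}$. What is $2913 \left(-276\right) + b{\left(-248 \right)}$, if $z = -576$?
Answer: $-803988 + \frac{i \sqrt{823}}{3} \approx -8.0399 \cdot 10^{5} + 9.5627 i$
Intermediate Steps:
$b{\left(J \right)} = \frac{\sqrt{-575 + J}}{3}$ ($b{\left(J \right)} = \frac{\sqrt{-576 + \left(J + \frac{J}{J}\right)}}{3} = \frac{\sqrt{-576 + \left(J + 1\right)}}{3} = \frac{\sqrt{-576 + \left(1 + J\right)}}{3} = \frac{\sqrt{-575 + J}}{3}$)
$2913 \left(-276\right) + b{\left(-248 \right)} = 2913 \left(-276\right) + \frac{\sqrt{-575 - 248}}{3} = -803988 + \frac{\sqrt{-823}}{3} = -803988 + \frac{i \sqrt{823}}{3}$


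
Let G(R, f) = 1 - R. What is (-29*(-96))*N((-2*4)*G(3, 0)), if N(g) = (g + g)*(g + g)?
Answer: 2850816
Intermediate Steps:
N(g) = 4*g² (N(g) = (2*g)*(2*g) = 4*g²)
(-29*(-96))*N((-2*4)*G(3, 0)) = (-29*(-96))*(4*((-2*4)*(1 - 1*3))²) = 2784*(4*(-8*(1 - 3))²) = 2784*(4*(-8*(-2))²) = 2784*(4*16²) = 2784*(4*256) = 2784*1024 = 2850816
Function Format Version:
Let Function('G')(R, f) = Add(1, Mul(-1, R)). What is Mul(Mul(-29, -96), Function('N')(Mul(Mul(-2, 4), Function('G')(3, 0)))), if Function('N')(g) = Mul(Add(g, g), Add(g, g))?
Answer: 2850816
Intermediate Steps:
Function('N')(g) = Mul(4, Pow(g, 2)) (Function('N')(g) = Mul(Mul(2, g), Mul(2, g)) = Mul(4, Pow(g, 2)))
Mul(Mul(-29, -96), Function('N')(Mul(Mul(-2, 4), Function('G')(3, 0)))) = Mul(Mul(-29, -96), Mul(4, Pow(Mul(Mul(-2, 4), Add(1, Mul(-1, 3))), 2))) = Mul(2784, Mul(4, Pow(Mul(-8, Add(1, -3)), 2))) = Mul(2784, Mul(4, Pow(Mul(-8, -2), 2))) = Mul(2784, Mul(4, Pow(16, 2))) = Mul(2784, Mul(4, 256)) = Mul(2784, 1024) = 2850816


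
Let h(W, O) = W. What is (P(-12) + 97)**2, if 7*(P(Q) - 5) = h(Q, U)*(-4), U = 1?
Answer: 580644/49 ≈ 11850.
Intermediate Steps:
P(Q) = 5 - 4*Q/7 (P(Q) = 5 + (Q*(-4))/7 = 5 + (-4*Q)/7 = 5 - 4*Q/7)
(P(-12) + 97)**2 = ((5 - 4/7*(-12)) + 97)**2 = ((5 + 48/7) + 97)**2 = (83/7 + 97)**2 = (762/7)**2 = 580644/49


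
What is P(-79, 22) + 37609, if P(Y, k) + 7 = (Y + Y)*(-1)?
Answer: 37760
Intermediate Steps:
P(Y, k) = -7 - 2*Y (P(Y, k) = -7 + (Y + Y)*(-1) = -7 + (2*Y)*(-1) = -7 - 2*Y)
P(-79, 22) + 37609 = (-7 - 2*(-79)) + 37609 = (-7 + 158) + 37609 = 151 + 37609 = 37760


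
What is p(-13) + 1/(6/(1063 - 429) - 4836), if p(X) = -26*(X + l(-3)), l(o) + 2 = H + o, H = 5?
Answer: 518156725/1533009 ≈ 338.00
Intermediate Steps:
l(o) = 3 + o (l(o) = -2 + (5 + o) = 3 + o)
p(X) = -26*X (p(X) = -26*(X + (3 - 3)) = -26*(X + 0) = -26*X)
p(-13) + 1/(6/(1063 - 429) - 4836) = -26*(-13) + 1/(6/(1063 - 429) - 4836) = 338 + 1/(6/634 - 4836) = 338 + 1/((1/634)*6 - 4836) = 338 + 1/(3/317 - 4836) = 338 + 1/(-1533009/317) = 338 - 317/1533009 = 518156725/1533009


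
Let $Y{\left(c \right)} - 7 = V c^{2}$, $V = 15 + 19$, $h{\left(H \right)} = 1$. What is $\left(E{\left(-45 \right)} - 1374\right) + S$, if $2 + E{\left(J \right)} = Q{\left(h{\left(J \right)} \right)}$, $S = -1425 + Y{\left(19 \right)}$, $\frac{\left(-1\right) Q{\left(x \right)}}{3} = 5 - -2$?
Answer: $9459$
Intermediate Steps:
$V = 34$
$Q{\left(x \right)} = -21$ ($Q{\left(x \right)} = - 3 \left(5 - -2\right) = - 3 \left(5 + 2\right) = \left(-3\right) 7 = -21$)
$Y{\left(c \right)} = 7 + 34 c^{2}$
$S = 10856$ ($S = -1425 + \left(7 + 34 \cdot 19^{2}\right) = -1425 + \left(7 + 34 \cdot 361\right) = -1425 + \left(7 + 12274\right) = -1425 + 12281 = 10856$)
$E{\left(J \right)} = -23$ ($E{\left(J \right)} = -2 - 21 = -23$)
$\left(E{\left(-45 \right)} - 1374\right) + S = \left(-23 - 1374\right) + 10856 = -1397 + 10856 = 9459$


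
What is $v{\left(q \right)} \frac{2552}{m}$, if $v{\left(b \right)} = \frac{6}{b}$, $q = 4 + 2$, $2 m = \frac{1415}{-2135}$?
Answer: $- \frac{2179408}{283} \approx -7701.1$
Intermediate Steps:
$m = - \frac{283}{854}$ ($m = \frac{1415 \frac{1}{-2135}}{2} = \frac{1415 \left(- \frac{1}{2135}\right)}{2} = \frac{1}{2} \left(- \frac{283}{427}\right) = - \frac{283}{854} \approx -0.33138$)
$q = 6$
$v{\left(q \right)} \frac{2552}{m} = \frac{6}{6} \frac{2552}{- \frac{283}{854}} = 6 \cdot \frac{1}{6} \cdot 2552 \left(- \frac{854}{283}\right) = 1 \left(- \frac{2179408}{283}\right) = - \frac{2179408}{283}$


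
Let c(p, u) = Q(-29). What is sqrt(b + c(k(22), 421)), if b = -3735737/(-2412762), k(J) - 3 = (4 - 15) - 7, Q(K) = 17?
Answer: sqrt(107977592242542)/2412762 ≈ 4.3068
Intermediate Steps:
k(J) = -15 (k(J) = 3 + ((4 - 15) - 7) = 3 + (-11 - 7) = 3 - 18 = -15)
c(p, u) = 17
b = 3735737/2412762 (b = -3735737*(-1/2412762) = 3735737/2412762 ≈ 1.5483)
sqrt(b + c(k(22), 421)) = sqrt(3735737/2412762 + 17) = sqrt(44752691/2412762) = sqrt(107977592242542)/2412762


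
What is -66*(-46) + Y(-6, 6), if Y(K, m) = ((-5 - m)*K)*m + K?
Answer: 3426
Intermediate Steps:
Y(K, m) = K + K*m*(-5 - m) (Y(K, m) = (K*(-5 - m))*m + K = K*m*(-5 - m) + K = K + K*m*(-5 - m))
-66*(-46) + Y(-6, 6) = -66*(-46) - 6*(1 - 1*6² - 5*6) = 3036 - 6*(1 - 1*36 - 30) = 3036 - 6*(1 - 36 - 30) = 3036 - 6*(-65) = 3036 + 390 = 3426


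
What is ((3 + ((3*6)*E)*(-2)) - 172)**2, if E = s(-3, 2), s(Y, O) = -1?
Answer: 17689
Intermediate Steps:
E = -1
((3 + ((3*6)*E)*(-2)) - 172)**2 = ((3 + ((3*6)*(-1))*(-2)) - 172)**2 = ((3 + (18*(-1))*(-2)) - 172)**2 = ((3 - 18*(-2)) - 172)**2 = ((3 + 36) - 172)**2 = (39 - 172)**2 = (-133)**2 = 17689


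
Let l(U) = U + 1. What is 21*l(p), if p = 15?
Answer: 336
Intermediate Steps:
l(U) = 1 + U
21*l(p) = 21*(1 + 15) = 21*16 = 336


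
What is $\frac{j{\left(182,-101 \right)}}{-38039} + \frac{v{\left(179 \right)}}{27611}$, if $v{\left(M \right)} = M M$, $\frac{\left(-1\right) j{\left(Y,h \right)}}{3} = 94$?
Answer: $\frac{1226593901}{1050294829} \approx 1.1679$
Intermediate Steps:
$j{\left(Y,h \right)} = -282$ ($j{\left(Y,h \right)} = \left(-3\right) 94 = -282$)
$v{\left(M \right)} = M^{2}$
$\frac{j{\left(182,-101 \right)}}{-38039} + \frac{v{\left(179 \right)}}{27611} = - \frac{282}{-38039} + \frac{179^{2}}{27611} = \left(-282\right) \left(- \frac{1}{38039}\right) + 32041 \cdot \frac{1}{27611} = \frac{282}{38039} + \frac{32041}{27611} = \frac{1226593901}{1050294829}$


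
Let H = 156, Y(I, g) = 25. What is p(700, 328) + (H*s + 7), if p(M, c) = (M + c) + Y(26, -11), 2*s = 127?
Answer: 10966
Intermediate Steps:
s = 127/2 (s = (½)*127 = 127/2 ≈ 63.500)
p(M, c) = 25 + M + c (p(M, c) = (M + c) + 25 = 25 + M + c)
p(700, 328) + (H*s + 7) = (25 + 700 + 328) + (156*(127/2) + 7) = 1053 + (9906 + 7) = 1053 + 9913 = 10966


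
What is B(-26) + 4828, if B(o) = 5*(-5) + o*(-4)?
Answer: 4907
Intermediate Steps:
B(o) = -25 - 4*o
B(-26) + 4828 = (-25 - 4*(-26)) + 4828 = (-25 + 104) + 4828 = 79 + 4828 = 4907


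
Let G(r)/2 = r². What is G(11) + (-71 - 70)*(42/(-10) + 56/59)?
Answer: 206609/295 ≈ 700.37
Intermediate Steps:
G(r) = 2*r²
G(11) + (-71 - 70)*(42/(-10) + 56/59) = 2*11² + (-71 - 70)*(42/(-10) + 56/59) = 2*121 - 141*(42*(-⅒) + 56*(1/59)) = 242 - 141*(-21/5 + 56/59) = 242 - 141*(-959/295) = 242 + 135219/295 = 206609/295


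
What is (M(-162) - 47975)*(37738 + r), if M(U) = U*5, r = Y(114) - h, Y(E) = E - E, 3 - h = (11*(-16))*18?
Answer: -1686351095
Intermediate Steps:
h = 3171 (h = 3 - 11*(-16)*18 = 3 - (-176)*18 = 3 - 1*(-3168) = 3 + 3168 = 3171)
Y(E) = 0
r = -3171 (r = 0 - 1*3171 = 0 - 3171 = -3171)
M(U) = 5*U
(M(-162) - 47975)*(37738 + r) = (5*(-162) - 47975)*(37738 - 3171) = (-810 - 47975)*34567 = -48785*34567 = -1686351095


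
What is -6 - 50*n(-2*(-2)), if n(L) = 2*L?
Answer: -406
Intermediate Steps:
-6 - 50*n(-2*(-2)) = -6 - 100*(-2*(-2)) = -6 - 100*4 = -6 - 50*8 = -6 - 400 = -406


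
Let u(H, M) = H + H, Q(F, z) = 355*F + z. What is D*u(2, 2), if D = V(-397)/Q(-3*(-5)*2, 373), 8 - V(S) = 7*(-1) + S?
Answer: 1648/11023 ≈ 0.14951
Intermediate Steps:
Q(F, z) = z + 355*F
V(S) = 15 - S (V(S) = 8 - (7*(-1) + S) = 8 - (-7 + S) = 8 + (7 - S) = 15 - S)
D = 412/11023 (D = (15 - 1*(-397))/(373 + 355*(-3*(-5)*2)) = (15 + 397)/(373 + 355*(15*2)) = 412/(373 + 355*30) = 412/(373 + 10650) = 412/11023 ≈ 0.037376)
u(H, M) = 2*H
D*u(2, 2) = 412*(2*2)/11023 = (412/11023)*4 = 1648/11023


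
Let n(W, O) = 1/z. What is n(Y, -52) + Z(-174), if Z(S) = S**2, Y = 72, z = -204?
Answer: 6176303/204 ≈ 30276.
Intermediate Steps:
n(W, O) = -1/204 (n(W, O) = 1/(-204) = -1/204)
n(Y, -52) + Z(-174) = -1/204 + (-174)**2 = -1/204 + 30276 = 6176303/204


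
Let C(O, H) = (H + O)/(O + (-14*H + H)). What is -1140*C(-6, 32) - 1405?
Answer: -281635/211 ≈ -1334.8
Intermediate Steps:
C(O, H) = (H + O)/(O - 13*H)
-1140*C(-6, 32) - 1405 = -1140*(-1*32 - 1*(-6))/(-1*(-6) + 13*32) - 1405 = -1140*(-32 + 6)/(6 + 416) - 1405 = -1140*(-26)/422 - 1405 = -570*(-26)/211 - 1405 = -1140*(-13/211) - 1405 = 14820/211 - 1405 = -281635/211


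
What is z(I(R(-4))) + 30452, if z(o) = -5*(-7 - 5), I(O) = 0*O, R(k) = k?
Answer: 30512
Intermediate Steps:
I(O) = 0
z(o) = 60 (z(o) = -5*(-12) = 60)
z(I(R(-4))) + 30452 = 60 + 30452 = 30512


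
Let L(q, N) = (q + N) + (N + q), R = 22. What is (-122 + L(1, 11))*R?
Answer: -2156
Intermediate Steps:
L(q, N) = 2*N + 2*q (L(q, N) = (N + q) + (N + q) = 2*N + 2*q)
(-122 + L(1, 11))*R = (-122 + (2*11 + 2*1))*22 = (-122 + (22 + 2))*22 = (-122 + 24)*22 = -98*22 = -2156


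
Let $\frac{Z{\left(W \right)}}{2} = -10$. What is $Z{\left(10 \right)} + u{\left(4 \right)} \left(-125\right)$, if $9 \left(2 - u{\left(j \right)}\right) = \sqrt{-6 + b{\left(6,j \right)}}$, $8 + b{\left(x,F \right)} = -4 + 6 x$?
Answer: $-270 + \frac{125 \sqrt{2}}{3} \approx -211.07$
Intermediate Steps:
$b{\left(x,F \right)} = -12 + 6 x$ ($b{\left(x,F \right)} = -8 + \left(-4 + 6 x\right) = -12 + 6 x$)
$Z{\left(W \right)} = -20$ ($Z{\left(W \right)} = 2 \left(-10\right) = -20$)
$u{\left(j \right)} = 2 - \frac{\sqrt{2}}{3}$ ($u{\left(j \right)} = 2 - \frac{\sqrt{-6 + \left(-12 + 6 \cdot 6\right)}}{9} = 2 - \frac{\sqrt{-6 + \left(-12 + 36\right)}}{9} = 2 - \frac{\sqrt{-6 + 24}}{9} = 2 - \frac{\sqrt{18}}{9} = 2 - \frac{3 \sqrt{2}}{9} = 2 - \frac{\sqrt{2}}{3}$)
$Z{\left(10 \right)} + u{\left(4 \right)} \left(-125\right) = -20 + \left(2 - \frac{\sqrt{2}}{3}\right) \left(-125\right) = -20 - \left(250 - \frac{125 \sqrt{2}}{3}\right) = -270 + \frac{125 \sqrt{2}}{3}$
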